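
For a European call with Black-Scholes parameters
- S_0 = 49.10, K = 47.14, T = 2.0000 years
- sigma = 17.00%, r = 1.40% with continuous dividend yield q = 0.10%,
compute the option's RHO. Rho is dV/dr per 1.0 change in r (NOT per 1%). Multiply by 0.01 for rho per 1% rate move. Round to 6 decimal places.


Answer: Rho = 51.570753

Derivation:
d1 = 0.3977980489; d2 = 0.1573817433
phi(d1) = 0.3685937547; exp(-qT) = 0.9980019987; exp(-rT) = 0.9723883668
N(d2) = 0.5625279996
Rho = K*T*exp(-rT)*N(d2) = 47.1400 * 2.0000 * 0.9723883668 * 0.5625279996 = 51.570753


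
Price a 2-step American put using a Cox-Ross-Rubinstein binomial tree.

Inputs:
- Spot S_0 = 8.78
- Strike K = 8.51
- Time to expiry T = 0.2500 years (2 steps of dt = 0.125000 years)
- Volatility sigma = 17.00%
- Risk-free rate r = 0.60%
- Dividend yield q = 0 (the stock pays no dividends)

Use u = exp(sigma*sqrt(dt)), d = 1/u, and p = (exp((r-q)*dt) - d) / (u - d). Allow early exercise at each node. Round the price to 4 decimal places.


dt = T/N = 0.125000
u = exp(sigma*sqrt(dt)) = 1.061947; d = 1/u = 0.941667
p = (exp((r-q)*dt) - d) / (u - d) = 0.491216
Discount per step: exp(-r*dt) = 0.999250
Stock lattice S(k, i) with i counting down-moves:
  k=0: S(0,0) = 8.7800
  k=1: S(1,0) = 9.3239; S(1,1) = 8.2678
  k=2: S(2,0) = 9.9015; S(2,1) = 8.7800; S(2,2) = 7.7855
Terminal payoffs V(N, i) = max(K - S_T, 0):
  V(2,0) = 0.000000; V(2,1) = 0.000000; V(2,2) = 0.724459
Backward induction: V(k, i) = exp(-r*dt) * [p * V(k+1, i) + (1-p) * V(k+1, i+1)]; then take max(V_cont, immediate exercise) for American.
  V(1,0) = exp(-r*dt) * [p*0.000000 + (1-p)*0.000000] = 0.000000; exercise = 0.000000; V(1,0) = max -> 0.000000
  V(1,1) = exp(-r*dt) * [p*0.000000 + (1-p)*0.724459] = 0.368317; exercise = 0.242168; V(1,1) = max -> 0.368317
  V(0,0) = exp(-r*dt) * [p*0.000000 + (1-p)*0.368317] = 0.187253; exercise = 0.000000; V(0,0) = max -> 0.187253

Answer: Price = V(0,0) = 0.1873


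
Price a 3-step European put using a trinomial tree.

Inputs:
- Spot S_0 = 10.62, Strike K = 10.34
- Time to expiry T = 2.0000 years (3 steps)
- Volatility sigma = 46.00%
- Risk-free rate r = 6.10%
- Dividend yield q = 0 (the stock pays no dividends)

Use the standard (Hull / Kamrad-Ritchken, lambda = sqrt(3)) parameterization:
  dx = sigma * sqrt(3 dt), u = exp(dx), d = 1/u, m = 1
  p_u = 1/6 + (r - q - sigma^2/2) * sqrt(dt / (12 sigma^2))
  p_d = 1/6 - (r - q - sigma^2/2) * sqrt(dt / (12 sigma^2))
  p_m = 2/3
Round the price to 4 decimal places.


Answer: Price = V(0,0) = 1.6672

Derivation:
dt = T/N = 0.666667; dx = sigma*sqrt(3*dt) = 0.650538
u = exp(dx) = 1.916572; d = 1/u = 0.521765
p_u = 0.143711, p_m = 0.666667, p_d = 0.189622
Discount per step: exp(-r*dt) = 0.960149
Stock lattice S(k, j) with j the centered position index:
  k=0: S(0,+0) = 10.6200
  k=1: S(1,-1) = 5.5411; S(1,+0) = 10.6200; S(1,+1) = 20.3540
  k=2: S(2,-2) = 2.8912; S(2,-1) = 5.5411; S(2,+0) = 10.6200; S(2,+1) = 20.3540; S(2,+2) = 39.0099
  k=3: S(3,-3) = 1.5085; S(3,-2) = 2.8912; S(3,-1) = 5.5411; S(3,+0) = 10.6200; S(3,+1) = 20.3540; S(3,+2) = 39.0099; S(3,+3) = 74.7653
Terminal payoffs V(N, j) = max(K - S_T, 0):
  V(3,-3) = 8.831487; V(3,-2) = 7.448826; V(3,-1) = 4.798857; V(3,+0) = 0.000000; V(3,+1) = 0.000000; V(3,+2) = 0.000000; V(3,+3) = 0.000000
Backward induction: V(k, j) = exp(-r*dt) * [p_u * V(k+1, j+1) + p_m * V(k+1, j) + p_d * V(k+1, j-1)]
  V(2,-2) = exp(-r*dt) * [p_u*4.798857 + p_m*7.448826 + p_d*8.831487] = 7.038065
  V(2,-1) = exp(-r*dt) * [p_u*0.000000 + p_m*4.798857 + p_d*7.448826] = 4.427919
  V(2,+0) = exp(-r*dt) * [p_u*0.000000 + p_m*0.000000 + p_d*4.798857] = 0.873706
  V(2,+1) = exp(-r*dt) * [p_u*0.000000 + p_m*0.000000 + p_d*0.000000] = 0.000000
  V(2,+2) = exp(-r*dt) * [p_u*0.000000 + p_m*0.000000 + p_d*0.000000] = 0.000000
  V(1,-1) = exp(-r*dt) * [p_u*0.873706 + p_m*4.427919 + p_d*7.038065] = 4.236254
  V(1,+0) = exp(-r*dt) * [p_u*0.000000 + p_m*0.873706 + p_d*4.427919] = 1.365430
  V(1,+1) = exp(-r*dt) * [p_u*0.000000 + p_m*0.000000 + p_d*0.873706] = 0.159072
  V(0,+0) = exp(-r*dt) * [p_u*0.159072 + p_m*1.365430 + p_d*4.236254] = 1.667235


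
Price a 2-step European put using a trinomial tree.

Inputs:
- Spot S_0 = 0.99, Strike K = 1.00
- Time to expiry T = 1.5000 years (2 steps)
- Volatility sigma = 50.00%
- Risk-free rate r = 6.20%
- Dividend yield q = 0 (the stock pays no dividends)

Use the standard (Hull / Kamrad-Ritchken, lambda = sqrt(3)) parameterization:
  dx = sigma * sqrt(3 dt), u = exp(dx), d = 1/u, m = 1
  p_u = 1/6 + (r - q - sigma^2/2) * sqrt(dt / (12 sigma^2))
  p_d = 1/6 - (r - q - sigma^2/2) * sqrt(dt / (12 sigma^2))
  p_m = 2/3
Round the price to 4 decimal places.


Answer: Price = V(0,0) = 0.1606

Derivation:
dt = T/N = 0.750000; dx = sigma*sqrt(3*dt) = 0.750000
u = exp(dx) = 2.117000; d = 1/u = 0.472367
p_u = 0.135167, p_m = 0.666667, p_d = 0.198167
Discount per step: exp(-r*dt) = 0.954565
Stock lattice S(k, j) with j the centered position index:
  k=0: S(0,+0) = 0.9900
  k=1: S(1,-1) = 0.4676; S(1,+0) = 0.9900; S(1,+1) = 2.0958
  k=2: S(2,-2) = 0.2209; S(2,-1) = 0.4676; S(2,+0) = 0.9900; S(2,+1) = 2.0958; S(2,+2) = 4.4369
Terminal payoffs V(N, j) = max(K - S_T, 0):
  V(2,-2) = 0.779101; V(2,-1) = 0.532357; V(2,+0) = 0.010000; V(2,+1) = 0.000000; V(2,+2) = 0.000000
Backward induction: V(k, j) = exp(-r*dt) * [p_u * V(k+1, j+1) + p_m * V(k+1, j) + p_d * V(k+1, j-1)]
  V(1,-1) = exp(-r*dt) * [p_u*0.010000 + p_m*0.532357 + p_d*0.779101] = 0.487447
  V(1,+0) = exp(-r*dt) * [p_u*0.000000 + p_m*0.010000 + p_d*0.532357] = 0.107066
  V(1,+1) = exp(-r*dt) * [p_u*0.000000 + p_m*0.000000 + p_d*0.010000] = 0.001892
  V(0,+0) = exp(-r*dt) * [p_u*0.001892 + p_m*0.107066 + p_d*0.487447] = 0.160585


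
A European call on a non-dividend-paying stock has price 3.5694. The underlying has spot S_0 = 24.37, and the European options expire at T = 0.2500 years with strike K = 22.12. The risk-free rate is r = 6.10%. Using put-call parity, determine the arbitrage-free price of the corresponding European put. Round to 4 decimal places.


Put-call parity: C - P = S_0 * exp(-qT) - K * exp(-rT).
S_0 * exp(-qT) = 24.3700 * 1.00000000 = 24.37000000
K * exp(-rT) = 22.1200 * 0.98486569 = 21.78522912
P = C - S*exp(-qT) + K*exp(-rT)
P = 3.5694 - 24.37000000 + 21.78522912 = 0.9846

Answer: Put price = 0.9846


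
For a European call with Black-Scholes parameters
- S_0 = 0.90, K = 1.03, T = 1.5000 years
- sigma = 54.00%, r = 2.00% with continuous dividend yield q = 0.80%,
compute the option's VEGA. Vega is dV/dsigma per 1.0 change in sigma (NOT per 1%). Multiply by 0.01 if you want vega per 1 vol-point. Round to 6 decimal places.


Answer: Vega = 0.429382

Derivation:
d1 = 0.1538955166; d2 = -0.5074667140
phi(d1) = 0.3942459018; exp(-qT) = 0.9880717129; exp(-rT) = 0.9704455335
Vega = S * exp(-qT) * phi(d1) * sqrt(T) = 0.9000 * 0.9880717129 * 0.3942459018 * 1.2247448714 = 0.429382


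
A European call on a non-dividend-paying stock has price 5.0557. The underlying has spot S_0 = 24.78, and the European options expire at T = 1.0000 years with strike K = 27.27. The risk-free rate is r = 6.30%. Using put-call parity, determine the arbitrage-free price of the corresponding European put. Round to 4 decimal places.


Put-call parity: C - P = S_0 * exp(-qT) - K * exp(-rT).
S_0 * exp(-qT) = 24.7800 * 1.00000000 = 24.78000000
K * exp(-rT) = 27.2700 * 0.93894347 = 25.60498853
P = C - S*exp(-qT) + K*exp(-rT)
P = 5.0557 - 24.78000000 + 25.60498853 = 5.8807

Answer: Put price = 5.8807


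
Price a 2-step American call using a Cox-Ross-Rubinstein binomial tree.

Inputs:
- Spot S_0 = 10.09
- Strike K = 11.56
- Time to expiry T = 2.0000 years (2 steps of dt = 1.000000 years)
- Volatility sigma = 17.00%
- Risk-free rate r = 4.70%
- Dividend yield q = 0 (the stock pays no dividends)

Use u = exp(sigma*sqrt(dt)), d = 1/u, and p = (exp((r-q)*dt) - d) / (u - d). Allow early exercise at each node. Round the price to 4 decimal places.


Answer: Price = V(0,0) = 0.8528

Derivation:
dt = T/N = 1.000000
u = exp(sigma*sqrt(dt)) = 1.185305; d = 1/u = 0.843665
p = (exp((r-q)*dt) - d) / (u - d) = 0.598458
Discount per step: exp(-r*dt) = 0.954087
Stock lattice S(k, i) with i counting down-moves:
  k=0: S(0,0) = 10.0900
  k=1: S(1,0) = 11.9597; S(1,1) = 8.5126
  k=2: S(2,0) = 14.1759; S(2,1) = 10.0900; S(2,2) = 7.1818
Terminal payoffs V(N, i) = max(S_T - K, 0):
  V(2,0) = 2.615921; V(2,1) = 0.000000; V(2,2) = 0.000000
Backward induction: V(k, i) = exp(-r*dt) * [p * V(k+1, i) + (1-p) * V(k+1, i+1)]; then take max(V_cont, immediate exercise) for American.
  V(1,0) = exp(-r*dt) * [p*2.615921 + (1-p)*0.000000] = 1.493642; exercise = 0.399726; V(1,0) = max -> 1.493642
  V(1,1) = exp(-r*dt) * [p*0.000000 + (1-p)*0.000000] = 0.000000; exercise = 0.000000; V(1,1) = max -> 0.000000
  V(0,0) = exp(-r*dt) * [p*1.493642 + (1-p)*0.000000] = 0.852841; exercise = 0.000000; V(0,0) = max -> 0.852841


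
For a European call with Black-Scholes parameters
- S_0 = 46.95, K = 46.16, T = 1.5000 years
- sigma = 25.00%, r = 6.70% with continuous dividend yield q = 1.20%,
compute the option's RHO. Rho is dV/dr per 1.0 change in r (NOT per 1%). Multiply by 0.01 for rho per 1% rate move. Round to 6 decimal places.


d1 = 0.4779594081; d2 = 0.1717731903
phi(d1) = 0.3558801966; exp(-qT) = 0.9821610324; exp(-rT) = 0.9043851124
N(d2) = 0.5681920784
Rho = K*T*exp(-rT)*N(d2) = 46.1600 * 1.5000 * 0.9043851124 * 0.5681920784 = 35.579975

Answer: Rho = 35.579975


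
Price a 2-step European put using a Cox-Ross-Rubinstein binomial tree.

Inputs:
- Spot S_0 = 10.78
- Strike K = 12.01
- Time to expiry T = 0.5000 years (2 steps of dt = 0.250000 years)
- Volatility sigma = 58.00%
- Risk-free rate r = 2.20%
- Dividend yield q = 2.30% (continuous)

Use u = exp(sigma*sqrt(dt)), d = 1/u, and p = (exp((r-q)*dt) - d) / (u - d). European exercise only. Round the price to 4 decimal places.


Answer: Price = V(0,0) = 2.5317

Derivation:
dt = T/N = 0.250000
u = exp(sigma*sqrt(dt)) = 1.336427; d = 1/u = 0.748264
p = (exp((r-q)*dt) - d) / (u - d) = 0.427579
Discount per step: exp(-r*dt) = 0.994515
Stock lattice S(k, i) with i counting down-moves:
  k=0: S(0,0) = 10.7800
  k=1: S(1,0) = 14.4067; S(1,1) = 8.0663
  k=2: S(2,0) = 19.2535; S(2,1) = 10.7800; S(2,2) = 6.0357
Terminal payoffs V(N, i) = max(K - S_T, 0):
  V(2,0) = 0.000000; V(2,1) = 1.230000; V(2,2) = 5.974296
Backward induction: V(k, i) = exp(-r*dt) * [p * V(k+1, i) + (1-p) * V(k+1, i+1)].
  V(1,0) = exp(-r*dt) * [p*0.000000 + (1-p)*1.230000] = 0.700216
  V(1,1) = exp(-r*dt) * [p*1.230000 + (1-p)*5.974296] = 3.924093
  V(0,0) = exp(-r*dt) * [p*0.700216 + (1-p)*3.924093] = 2.531669


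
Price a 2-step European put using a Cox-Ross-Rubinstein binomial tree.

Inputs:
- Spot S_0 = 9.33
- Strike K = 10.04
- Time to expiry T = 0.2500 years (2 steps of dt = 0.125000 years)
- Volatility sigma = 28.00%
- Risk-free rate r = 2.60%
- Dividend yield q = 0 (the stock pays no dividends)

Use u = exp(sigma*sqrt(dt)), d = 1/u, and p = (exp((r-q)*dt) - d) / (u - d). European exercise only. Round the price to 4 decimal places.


dt = T/N = 0.125000
u = exp(sigma*sqrt(dt)) = 1.104061; d = 1/u = 0.905747
p = (exp((r-q)*dt) - d) / (u - d) = 0.491686
Discount per step: exp(-r*dt) = 0.996755
Stock lattice S(k, i) with i counting down-moves:
  k=0: S(0,0) = 9.3300
  k=1: S(1,0) = 10.3009; S(1,1) = 8.4506
  k=2: S(2,0) = 11.3728; S(2,1) = 9.3300; S(2,2) = 7.6541
Terminal payoffs V(N, i) = max(K - S_T, 0):
  V(2,0) = 0.000000; V(2,1) = 0.710000; V(2,2) = 2.385872
Backward induction: V(k, i) = exp(-r*dt) * [p * V(k+1, i) + (1-p) * V(k+1, i+1)].
  V(1,0) = exp(-r*dt) * [p*0.000000 + (1-p)*0.710000] = 0.359732
  V(1,1) = exp(-r*dt) * [p*0.710000 + (1-p)*2.385872] = 1.556801
  V(0,0) = exp(-r*dt) * [p*0.359732 + (1-p)*1.556801] = 0.965077

Answer: Price = V(0,0) = 0.9651


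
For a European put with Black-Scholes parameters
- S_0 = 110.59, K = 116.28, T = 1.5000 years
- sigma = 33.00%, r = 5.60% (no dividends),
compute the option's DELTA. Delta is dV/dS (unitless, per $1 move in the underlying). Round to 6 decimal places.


d1 = 0.2857826942; d2 = -0.1183831133
phi(d1) = 0.3829792735; exp(-qT) = 1.0000000000; exp(-rT) = 0.9194312561
N(-d1) = 0.3875222818
Delta = -exp(-qT) * N(-d1) = -1.0000000000 * 0.3875222818 = -0.387522

Answer: Delta = -0.387522


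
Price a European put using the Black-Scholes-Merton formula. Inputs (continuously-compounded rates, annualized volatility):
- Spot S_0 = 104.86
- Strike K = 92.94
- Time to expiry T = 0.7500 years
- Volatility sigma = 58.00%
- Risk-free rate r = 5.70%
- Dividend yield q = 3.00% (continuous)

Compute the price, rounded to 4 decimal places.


d1 = (ln(S/K) + (r - q + 0.5*sigma^2) * T) / (sigma * sqrt(T)) = 0.53170377
d2 = d1 - sigma * sqrt(T) = 0.02940904
exp(-rT) = 0.95815090; exp(-qT) = 0.97775124
P = K * exp(-rT) * N(-d2) - S_0 * exp(-qT) * N(-d1)
N(-d1) = 0.29746559; N(-d2) = 0.48826918
P = 92.9400 * 0.95815090 * 0.48826918 - 104.8600 * 0.97775124 * 0.29746559 = 12.9824

Answer: Price = 12.9824


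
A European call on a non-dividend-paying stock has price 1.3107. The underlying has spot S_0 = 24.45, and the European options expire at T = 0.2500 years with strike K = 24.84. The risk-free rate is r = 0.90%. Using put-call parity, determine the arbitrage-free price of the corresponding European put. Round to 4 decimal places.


Answer: Put price = 1.6449

Derivation:
Put-call parity: C - P = S_0 * exp(-qT) - K * exp(-rT).
S_0 * exp(-qT) = 24.4500 * 1.00000000 = 24.45000000
K * exp(-rT) = 24.8400 * 0.99775253 = 24.78417283
P = C - S*exp(-qT) + K*exp(-rT)
P = 1.3107 - 24.45000000 + 24.78417283 = 1.6449


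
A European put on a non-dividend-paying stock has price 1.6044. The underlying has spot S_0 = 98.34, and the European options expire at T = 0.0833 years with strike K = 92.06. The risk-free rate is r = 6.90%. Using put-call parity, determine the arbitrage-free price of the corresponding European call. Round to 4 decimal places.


Answer: Call price = 8.4120

Derivation:
Put-call parity: C - P = S_0 * exp(-qT) - K * exp(-rT).
S_0 * exp(-qT) = 98.3400 * 1.00000000 = 98.34000000
K * exp(-rT) = 92.0600 * 0.99426879 = 91.53238448
C = P + S*exp(-qT) - K*exp(-rT)
C = 1.6044 + 98.34000000 - 91.53238448 = 8.4120


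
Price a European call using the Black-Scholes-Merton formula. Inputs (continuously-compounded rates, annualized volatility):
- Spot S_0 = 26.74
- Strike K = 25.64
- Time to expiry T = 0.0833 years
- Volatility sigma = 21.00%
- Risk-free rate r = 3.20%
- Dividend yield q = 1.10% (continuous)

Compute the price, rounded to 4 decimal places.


d1 = (ln(S/K) + (r - q + 0.5*sigma^2) * T) / (sigma * sqrt(T)) = 0.75223999
d2 = d1 - sigma * sqrt(T) = 0.69163034
exp(-rT) = 0.99733795; exp(-qT) = 0.99908412
C = S_0 * exp(-qT) * N(d1) - K * exp(-rT) * N(d2)
N(d1) = 0.77404663; N(d2) = 0.75541525
C = 26.7400 * 0.99908412 * 0.77404663 - 25.6400 * 0.99733795 * 0.75541525 = 1.3618

Answer: Price = 1.3618


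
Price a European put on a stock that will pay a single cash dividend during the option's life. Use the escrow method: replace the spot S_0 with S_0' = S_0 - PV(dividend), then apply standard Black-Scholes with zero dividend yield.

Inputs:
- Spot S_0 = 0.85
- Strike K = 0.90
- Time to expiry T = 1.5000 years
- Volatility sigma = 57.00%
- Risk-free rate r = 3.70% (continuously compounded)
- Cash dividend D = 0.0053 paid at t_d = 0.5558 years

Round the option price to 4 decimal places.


Answer: Price = 0.2348

Derivation:
PV(D) = D * exp(-r * t_d) = 0.0053 * 0.97964541 = 0.00519212
S_0' = S_0 - PV(D) = 0.8500 - 0.00519212 = 0.84480788
d1 = (ln(S_0'/K) + (r + sigma^2/2)*T) / (sigma*sqrt(T)) = 0.33789991
d2 = d1 - sigma*sqrt(T) = -0.36020466
exp(-rT) = 0.94601202
N(-d1) = 0.36771931; N(-d2) = 0.64065296
P = K * exp(-rT) * N(-d2) - S_0' * N(-d1) = 0.9000 * 0.94601202 * 0.64065296 - 0.84480788 * 0.36771931 = 0.2348


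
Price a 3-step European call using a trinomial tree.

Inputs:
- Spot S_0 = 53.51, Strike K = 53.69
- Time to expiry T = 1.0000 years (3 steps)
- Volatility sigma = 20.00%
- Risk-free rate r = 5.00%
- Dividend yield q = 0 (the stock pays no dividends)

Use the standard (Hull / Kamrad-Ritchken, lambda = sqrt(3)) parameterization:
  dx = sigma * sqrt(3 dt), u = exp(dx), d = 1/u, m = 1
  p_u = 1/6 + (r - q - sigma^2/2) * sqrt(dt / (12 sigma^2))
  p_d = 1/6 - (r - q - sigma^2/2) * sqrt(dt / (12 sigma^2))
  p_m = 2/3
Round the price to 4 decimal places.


dt = T/N = 0.333333; dx = sigma*sqrt(3*dt) = 0.200000
u = exp(dx) = 1.221403; d = 1/u = 0.818731
p_u = 0.191667, p_m = 0.666667, p_d = 0.141667
Discount per step: exp(-r*dt) = 0.983471
Stock lattice S(k, j) with j the centered position index:
  k=0: S(0,+0) = 53.5100
  k=1: S(1,-1) = 43.8103; S(1,+0) = 53.5100; S(1,+1) = 65.3573
  k=2: S(2,-2) = 35.8688; S(2,-1) = 43.8103; S(2,+0) = 53.5100; S(2,+1) = 65.3573; S(2,+2) = 79.8275
  k=3: S(3,-3) = 29.3669; S(3,-2) = 35.8688; S(3,-1) = 43.8103; S(3,+0) = 53.5100; S(3,+1) = 65.3573; S(3,+2) = 79.8275; S(3,+3) = 97.5016
Terminal payoffs V(N, j) = max(S_T - K, 0):
  V(3,-3) = 0.000000; V(3,-2) = 0.000000; V(3,-1) = 0.000000; V(3,+0) = 0.000000; V(3,+1) = 11.667262; V(3,+2) = 26.137540; V(3,+3) = 43.811577
Backward induction: V(k, j) = exp(-r*dt) * [p_u * V(k+1, j+1) + p_m * V(k+1, j) + p_d * V(k+1, j-1)]
  V(2,-2) = exp(-r*dt) * [p_u*0.000000 + p_m*0.000000 + p_d*0.000000] = 0.000000
  V(2,-1) = exp(-r*dt) * [p_u*0.000000 + p_m*0.000000 + p_d*0.000000] = 0.000000
  V(2,+0) = exp(-r*dt) * [p_u*11.667262 + p_m*0.000000 + p_d*0.000000] = 2.199264
  V(2,+1) = exp(-r*dt) * [p_u*26.137540 + p_m*11.667262 + p_d*0.000000] = 12.576505
  V(2,+2) = exp(-r*dt) * [p_u*43.811577 + p_m*26.137540 + p_d*11.667262] = 27.020984
  V(1,-1) = exp(-r*dt) * [p_u*2.199264 + p_m*0.000000 + p_d*0.000000] = 0.414558
  V(1,+0) = exp(-r*dt) * [p_u*12.576505 + p_m*2.199264 + p_d*0.000000] = 3.812597
  V(1,+1) = exp(-r*dt) * [p_u*27.020984 + p_m*12.576505 + p_d*2.199264] = 13.645588
  V(0,+0) = exp(-r*dt) * [p_u*13.645588 + p_m*3.812597 + p_d*0.414558] = 5.129654

Answer: Price = V(0,0) = 5.1297


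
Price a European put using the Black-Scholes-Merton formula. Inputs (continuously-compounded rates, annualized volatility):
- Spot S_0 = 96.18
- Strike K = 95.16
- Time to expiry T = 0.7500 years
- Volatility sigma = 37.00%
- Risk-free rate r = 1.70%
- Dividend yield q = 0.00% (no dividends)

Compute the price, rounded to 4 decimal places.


Answer: Price = 11.0201

Derivation:
d1 = (ln(S/K) + (r - q + 0.5*sigma^2) * T) / (sigma * sqrt(T)) = 0.23327838
d2 = d1 - sigma * sqrt(T) = -0.08715102
exp(-rT) = 0.98733094; exp(-qT) = 1.00000000
P = K * exp(-rT) * N(-d2) - S_0 * exp(-qT) * N(-d1)
N(-d1) = 0.40777262; N(-d2) = 0.53472426
P = 95.1600 * 0.98733094 * 0.53472426 - 96.1800 * 1.00000000 * 0.40777262 = 11.0201


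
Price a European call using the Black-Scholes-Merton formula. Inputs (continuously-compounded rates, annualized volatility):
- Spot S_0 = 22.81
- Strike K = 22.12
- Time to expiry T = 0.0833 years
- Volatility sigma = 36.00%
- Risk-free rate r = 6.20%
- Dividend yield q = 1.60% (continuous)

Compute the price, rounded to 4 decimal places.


Answer: Price = 1.3653

Derivation:
d1 = (ln(S/K) + (r - q + 0.5*sigma^2) * T) / (sigma * sqrt(T)) = 0.38446227
d2 = d1 - sigma * sqrt(T) = 0.28056001
exp(-rT) = 0.99484871; exp(-qT) = 0.99866809
C = S_0 * exp(-qT) * N(d1) - K * exp(-rT) * N(d2)
N(d1) = 0.64968207; N(d2) = 0.61047605
C = 22.8100 * 0.99866809 * 0.64968207 - 22.1200 * 0.99484871 * 0.61047605 = 1.3653


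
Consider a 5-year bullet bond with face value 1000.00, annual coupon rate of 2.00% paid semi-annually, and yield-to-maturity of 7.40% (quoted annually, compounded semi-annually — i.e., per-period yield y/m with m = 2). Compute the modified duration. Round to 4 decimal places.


Answer: Modified duration = 4.5766

Derivation:
Coupon per period c = face * coupon_rate / m = 10.000000
Periods per year m = 2; per-period yield y/m = 0.037000
Number of cashflows N = 10
Cashflows (t years, CF_t, discount factor 1/(1+y/m)^(m*t), PV):
  t = 0.5000: CF_t = 10.000000, DF = 0.964320, PV = 9.643202
  t = 1.0000: CF_t = 10.000000, DF = 0.929913, PV = 9.299134
  t = 1.5000: CF_t = 10.000000, DF = 0.896734, PV = 8.967342
  t = 2.0000: CF_t = 10.000000, DF = 0.864739, PV = 8.647389
  t = 2.5000: CF_t = 10.000000, DF = 0.833885, PV = 8.338851
  t = 3.0000: CF_t = 10.000000, DF = 0.804132, PV = 8.041322
  t = 3.5000: CF_t = 10.000000, DF = 0.775441, PV = 7.754409
  t = 4.0000: CF_t = 10.000000, DF = 0.747773, PV = 7.477733
  t = 4.5000: CF_t = 10.000000, DF = 0.721093, PV = 7.210929
  t = 5.0000: CF_t = 1010.000000, DF = 0.695364, PV = 702.318017
Price P = sum_t PV_t = 777.698327
First compute Macaulay numerator sum_t t * PV_t:
  t * PV_t at t = 0.5000: 4.821601
  t * PV_t at t = 1.0000: 9.299134
  t * PV_t at t = 1.5000: 13.451013
  t * PV_t at t = 2.0000: 17.294777
  t * PV_t at t = 2.5000: 20.847128
  t * PV_t at t = 3.0000: 24.123966
  t * PV_t at t = 3.5000: 27.140432
  t * PV_t at t = 4.0000: 29.910932
  t * PV_t at t = 4.5000: 32.449178
  t * PV_t at t = 5.0000: 3511.590086
Macaulay duration D = 3690.928246 / 777.698327 = 4.745964
Modified duration = D / (1 + y/m) = 4.745964 / (1 + 0.037000) = 4.576629


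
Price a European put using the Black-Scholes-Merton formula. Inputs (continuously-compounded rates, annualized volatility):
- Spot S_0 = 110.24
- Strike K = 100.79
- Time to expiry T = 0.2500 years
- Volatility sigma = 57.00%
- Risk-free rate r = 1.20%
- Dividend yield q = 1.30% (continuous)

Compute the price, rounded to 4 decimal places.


d1 = (ln(S/K) + (r - q + 0.5*sigma^2) * T) / (sigma * sqrt(T)) = 0.45608127
d2 = d1 - sigma * sqrt(T) = 0.17108127
exp(-rT) = 0.99700450; exp(-qT) = 0.99675528
P = K * exp(-rT) * N(-d2) - S_0 * exp(-qT) * N(-d1)
N(-d1) = 0.32416577; N(-d2) = 0.43207993
P = 100.7900 * 0.99700450 * 0.43207993 - 110.2400 * 0.99675528 * 0.32416577 = 7.7988

Answer: Price = 7.7988


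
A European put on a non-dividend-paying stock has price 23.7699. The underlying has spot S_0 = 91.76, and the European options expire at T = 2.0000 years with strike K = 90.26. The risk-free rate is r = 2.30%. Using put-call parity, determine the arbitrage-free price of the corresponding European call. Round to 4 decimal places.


Put-call parity: C - P = S_0 * exp(-qT) - K * exp(-rT).
S_0 * exp(-qT) = 91.7600 * 1.00000000 = 91.76000000
K * exp(-rT) = 90.2600 * 0.95504196 = 86.20208751
C = P + S*exp(-qT) - K*exp(-rT)
C = 23.7699 + 91.76000000 - 86.20208751 = 29.3278

Answer: Call price = 29.3278


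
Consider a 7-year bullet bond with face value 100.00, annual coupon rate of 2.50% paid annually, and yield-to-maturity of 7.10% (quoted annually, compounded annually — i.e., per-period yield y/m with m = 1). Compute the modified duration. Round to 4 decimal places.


Answer: Modified duration = 5.9910

Derivation:
Coupon per period c = face * coupon_rate / m = 2.500000
Periods per year m = 1; per-period yield y/m = 0.071000
Number of cashflows N = 7
Cashflows (t years, CF_t, discount factor 1/(1+y/m)^(m*t), PV):
  t = 1.0000: CF_t = 2.500000, DF = 0.933707, PV = 2.334267
  t = 2.0000: CF_t = 2.500000, DF = 0.871808, PV = 2.179521
  t = 3.0000: CF_t = 2.500000, DF = 0.814013, PV = 2.035034
  t = 4.0000: CF_t = 2.500000, DF = 0.760050, PV = 1.900125
  t = 5.0000: CF_t = 2.500000, DF = 0.709664, PV = 1.774159
  t = 6.0000: CF_t = 2.500000, DF = 0.662618, PV = 1.656545
  t = 7.0000: CF_t = 102.500000, DF = 0.618691, PV = 63.415814
Price P = sum_t PV_t = 75.295465
First compute Macaulay numerator sum_t t * PV_t:
  t * PV_t at t = 1.0000: 2.334267
  t * PV_t at t = 2.0000: 4.359042
  t * PV_t at t = 3.0000: 6.105101
  t * PV_t at t = 4.0000: 7.600499
  t * PV_t at t = 5.0000: 8.870797
  t * PV_t at t = 6.0000: 9.939269
  t * PV_t at t = 7.0000: 443.910696
Macaulay duration D = 483.119672 / 75.295465 = 6.416318
Modified duration = D / (1 + y/m) = 6.416318 / (1 + 0.071000) = 5.990960


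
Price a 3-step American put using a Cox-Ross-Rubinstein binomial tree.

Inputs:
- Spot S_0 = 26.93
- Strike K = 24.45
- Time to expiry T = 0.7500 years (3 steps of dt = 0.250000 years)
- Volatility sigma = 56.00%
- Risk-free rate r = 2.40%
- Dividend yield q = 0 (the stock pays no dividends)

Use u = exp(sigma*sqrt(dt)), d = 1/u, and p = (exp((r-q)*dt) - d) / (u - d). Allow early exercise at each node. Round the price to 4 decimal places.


dt = T/N = 0.250000
u = exp(sigma*sqrt(dt)) = 1.323130; d = 1/u = 0.755784
p = (exp((r-q)*dt) - d) / (u - d) = 0.441061
Discount per step: exp(-r*dt) = 0.994018
Stock lattice S(k, i) with i counting down-moves:
  k=0: S(0,0) = 26.9300
  k=1: S(1,0) = 35.6319; S(1,1) = 20.3533
  k=2: S(2,0) = 47.1456; S(2,1) = 26.9300; S(2,2) = 15.3827
  k=3: S(3,0) = 62.3798; S(3,1) = 35.6319; S(3,2) = 20.3533; S(3,3) = 11.6260
Terminal payoffs V(N, i) = max(K - S_T, 0):
  V(3,0) = 0.000000; V(3,1) = 0.000000; V(3,2) = 4.096744; V(3,3) = 12.824036
Backward induction: V(k, i) = exp(-r*dt) * [p * V(k+1, i) + (1-p) * V(k+1, i+1)]; then take max(V_cont, immediate exercise) for American.
  V(2,0) = exp(-r*dt) * [p*0.000000 + (1-p)*0.000000] = 0.000000; exercise = 0.000000; V(2,0) = max -> 0.000000
  V(2,1) = exp(-r*dt) * [p*0.000000 + (1-p)*4.096744] = 2.276132; exercise = 0.000000; V(2,1) = max -> 2.276132
  V(2,2) = exp(-r*dt) * [p*4.096744 + (1-p)*12.824036] = 8.921079; exercise = 9.067340; V(2,2) = max -> 9.067340
  V(1,0) = exp(-r*dt) * [p*0.000000 + (1-p)*2.276132] = 1.264608; exercise = 0.000000; V(1,0) = max -> 1.264608
  V(1,1) = exp(-r*dt) * [p*2.276132 + (1-p)*9.067340] = 6.035679; exercise = 4.096744; V(1,1) = max -> 6.035679
  V(0,0) = exp(-r*dt) * [p*1.264608 + (1-p)*6.035679] = 3.907828; exercise = 0.000000; V(0,0) = max -> 3.907828

Answer: Price = V(0,0) = 3.9078


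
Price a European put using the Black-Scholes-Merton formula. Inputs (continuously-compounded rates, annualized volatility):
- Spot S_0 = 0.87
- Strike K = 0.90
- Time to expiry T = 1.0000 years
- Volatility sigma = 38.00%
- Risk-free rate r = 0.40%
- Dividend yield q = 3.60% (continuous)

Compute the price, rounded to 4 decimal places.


d1 = (ln(S/K) + (r - q + 0.5*sigma^2) * T) / (sigma * sqrt(T)) = 0.01657486
d2 = d1 - sigma * sqrt(T) = -0.36342514
exp(-rT) = 0.99600799; exp(-qT) = 0.96464029
P = K * exp(-rT) * N(-d2) - S_0 * exp(-qT) * N(-d1)
N(-d1) = 0.49338789; N(-d2) = 0.64185634
P = 0.9000 * 0.99600799 * 0.64185634 - 0.8700 * 0.96464029 * 0.49338789 = 0.1613

Answer: Price = 0.1613


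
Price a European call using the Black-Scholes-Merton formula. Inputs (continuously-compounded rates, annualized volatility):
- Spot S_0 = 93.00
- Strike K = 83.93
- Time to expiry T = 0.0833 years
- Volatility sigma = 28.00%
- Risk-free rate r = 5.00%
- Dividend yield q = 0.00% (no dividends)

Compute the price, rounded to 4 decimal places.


Answer: Price = 9.7286

Derivation:
d1 = (ln(S/K) + (r - q + 0.5*sigma^2) * T) / (sigma * sqrt(T)) = 1.36174764
d2 = d1 - sigma * sqrt(T) = 1.28093477
exp(-rT) = 0.99584366; exp(-qT) = 1.00000000
C = S_0 * exp(-qT) * N(d1) - K * exp(-rT) * N(d2)
N(d1) = 0.91336123; N(d2) = 0.89989171
C = 93.0000 * 1.00000000 * 0.91336123 - 83.9300 * 0.99584366 * 0.89989171 = 9.7286


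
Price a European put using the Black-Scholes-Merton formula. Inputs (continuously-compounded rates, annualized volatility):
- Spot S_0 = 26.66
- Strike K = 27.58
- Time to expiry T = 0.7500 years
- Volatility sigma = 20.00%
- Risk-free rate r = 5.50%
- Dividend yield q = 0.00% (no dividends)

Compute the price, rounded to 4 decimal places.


Answer: Price = 1.7375

Derivation:
d1 = (ln(S/K) + (r - q + 0.5*sigma^2) * T) / (sigma * sqrt(T)) = 0.12888445
d2 = d1 - sigma * sqrt(T) = -0.04432063
exp(-rT) = 0.95958920; exp(-qT) = 1.00000000
P = K * exp(-rT) * N(-d2) - S_0 * exp(-qT) * N(-d1)
N(-d1) = 0.44872454; N(-d2) = 0.51767558
P = 27.5800 * 0.95958920 * 0.51767558 - 26.6600 * 1.00000000 * 0.44872454 = 1.7375


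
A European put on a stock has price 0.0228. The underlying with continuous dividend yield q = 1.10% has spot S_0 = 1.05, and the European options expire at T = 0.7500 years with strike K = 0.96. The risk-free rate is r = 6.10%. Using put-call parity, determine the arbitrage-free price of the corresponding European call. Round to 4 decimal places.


Put-call parity: C - P = S_0 * exp(-qT) - K * exp(-rT).
S_0 * exp(-qT) = 1.0500 * 0.99178394 = 1.04137313
K * exp(-rT) = 0.9600 * 0.95528075 = 0.91706952
C = P + S*exp(-qT) - K*exp(-rT)
C = 0.0228 + 1.04137313 - 0.91706952 = 0.1471

Answer: Call price = 0.1471


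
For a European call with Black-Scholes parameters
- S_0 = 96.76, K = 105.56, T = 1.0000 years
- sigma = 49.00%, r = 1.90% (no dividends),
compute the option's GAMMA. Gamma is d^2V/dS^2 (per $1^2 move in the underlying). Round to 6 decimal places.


Answer: Gamma = 0.008367

Derivation:
d1 = 0.1061309676; d2 = -0.3838690324
phi(d1) = 0.3967017959; exp(-qT) = 1.0000000000; exp(-rT) = 0.9811793622
Gamma = exp(-qT) * phi(d1) / (S * sigma * sqrt(T)) = 1.0000000000 * 0.3967017959 / (96.7600 * 0.4900 * 1.0000000000) = 0.008367


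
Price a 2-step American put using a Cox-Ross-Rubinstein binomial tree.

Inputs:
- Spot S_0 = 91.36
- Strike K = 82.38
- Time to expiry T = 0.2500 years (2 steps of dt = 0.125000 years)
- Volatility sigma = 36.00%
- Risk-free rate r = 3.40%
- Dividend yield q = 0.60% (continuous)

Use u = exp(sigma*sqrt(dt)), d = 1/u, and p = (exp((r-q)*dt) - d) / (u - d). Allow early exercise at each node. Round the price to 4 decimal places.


Answer: Price = V(0,0) = 3.0740

Derivation:
dt = T/N = 0.125000
u = exp(sigma*sqrt(dt)) = 1.135734; d = 1/u = 0.880488
p = (exp((r-q)*dt) - d) / (u - d) = 0.481959
Discount per step: exp(-r*dt) = 0.995759
Stock lattice S(k, i) with i counting down-moves:
  k=0: S(0,0) = 91.3600
  k=1: S(1,0) = 103.7607; S(1,1) = 80.4414
  k=2: S(2,0) = 117.8445; S(2,1) = 91.3600; S(2,2) = 70.8276
Terminal payoffs V(N, i) = max(K - S_T, 0):
  V(2,0) = 0.000000; V(2,1) = 0.000000; V(2,2) = 11.552361
Backward induction: V(k, i) = exp(-r*dt) * [p * V(k+1, i) + (1-p) * V(k+1, i+1)]; then take max(V_cont, immediate exercise) for American.
  V(1,0) = exp(-r*dt) * [p*0.000000 + (1-p)*0.000000] = 0.000000; exercise = 0.000000; V(1,0) = max -> 0.000000
  V(1,1) = exp(-r*dt) * [p*0.000000 + (1-p)*11.552361] = 5.959212; exercise = 1.938636; V(1,1) = max -> 5.959212
  V(0,0) = exp(-r*dt) * [p*0.000000 + (1-p)*5.959212] = 3.074022; exercise = 0.000000; V(0,0) = max -> 3.074022


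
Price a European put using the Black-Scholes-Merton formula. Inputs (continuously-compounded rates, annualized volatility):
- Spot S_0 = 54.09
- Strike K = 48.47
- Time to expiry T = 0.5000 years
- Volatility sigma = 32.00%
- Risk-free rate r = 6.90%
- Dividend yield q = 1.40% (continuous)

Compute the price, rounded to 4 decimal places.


d1 = (ln(S/K) + (r - q + 0.5*sigma^2) * T) / (sigma * sqrt(T)) = 0.71950005
d2 = d1 - sigma * sqrt(T) = 0.49322588
exp(-rT) = 0.96608834; exp(-qT) = 0.99302444
P = K * exp(-rT) * N(-d2) - S_0 * exp(-qT) * N(-d1)
N(-d1) = 0.23591644; N(-d2) = 0.31092650
P = 48.4700 * 0.96608834 * 0.31092650 - 54.0900 * 0.99302444 * 0.23591644 = 1.8878

Answer: Price = 1.8878


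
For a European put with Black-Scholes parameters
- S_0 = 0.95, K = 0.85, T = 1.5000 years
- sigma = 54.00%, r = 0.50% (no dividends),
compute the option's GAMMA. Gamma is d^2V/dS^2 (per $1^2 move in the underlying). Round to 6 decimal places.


d1 = 0.5101979211; d2 = -0.1511643095
phi(d1) = 0.3502565151; exp(-qT) = 1.0000000000; exp(-rT) = 0.9925280548
Gamma = exp(-qT) * phi(d1) / (S * sigma * sqrt(T)) = 1.0000000000 * 0.3502565151 / (0.9500 * 0.5400 * 1.2247448714) = 0.557472

Answer: Gamma = 0.557472


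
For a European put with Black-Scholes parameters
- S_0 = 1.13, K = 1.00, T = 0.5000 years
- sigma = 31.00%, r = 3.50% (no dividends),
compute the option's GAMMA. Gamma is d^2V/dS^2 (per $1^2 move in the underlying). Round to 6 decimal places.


d1 = 0.7469904901; d2 = 0.5277873880
phi(d1) = 0.3018165401; exp(-qT) = 1.0000000000; exp(-rT) = 0.9826522357
Gamma = exp(-qT) * phi(d1) / (S * sigma * sqrt(T)) = 1.0000000000 * 0.3018165401 / (1.1300 * 0.3100 * 0.7071067812) = 1.218479

Answer: Gamma = 1.218479


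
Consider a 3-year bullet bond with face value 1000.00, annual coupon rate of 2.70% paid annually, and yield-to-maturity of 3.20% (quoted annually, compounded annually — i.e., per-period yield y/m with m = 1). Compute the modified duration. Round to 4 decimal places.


Coupon per period c = face * coupon_rate / m = 27.000000
Periods per year m = 1; per-period yield y/m = 0.032000
Number of cashflows N = 3
Cashflows (t years, CF_t, discount factor 1/(1+y/m)^(m*t), PV):
  t = 1.0000: CF_t = 27.000000, DF = 0.968992, PV = 26.162791
  t = 2.0000: CF_t = 27.000000, DF = 0.938946, PV = 25.351541
  t = 3.0000: CF_t = 1027.000000, DF = 0.909831, PV = 934.396820
Price P = sum_t PV_t = 985.911152
First compute Macaulay numerator sum_t t * PV_t:
  t * PV_t at t = 1.0000: 26.162791
  t * PV_t at t = 2.0000: 50.703083
  t * PV_t at t = 3.0000: 2803.190460
Macaulay duration D = 2880.056333 / 985.911152 = 2.921213
Modified duration = D / (1 + y/m) = 2.921213 / (1 + 0.032000) = 2.830633

Answer: Modified duration = 2.8306


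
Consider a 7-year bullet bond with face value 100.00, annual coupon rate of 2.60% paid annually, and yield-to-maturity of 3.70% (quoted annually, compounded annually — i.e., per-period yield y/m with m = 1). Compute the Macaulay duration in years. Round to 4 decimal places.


Answer: Macaulay duration = 6.4682 years

Derivation:
Coupon per period c = face * coupon_rate / m = 2.600000
Periods per year m = 1; per-period yield y/m = 0.037000
Number of cashflows N = 7
Cashflows (t years, CF_t, discount factor 1/(1+y/m)^(m*t), PV):
  t = 1.0000: CF_t = 2.600000, DF = 0.964320, PV = 2.507232
  t = 2.0000: CF_t = 2.600000, DF = 0.929913, PV = 2.417775
  t = 3.0000: CF_t = 2.600000, DF = 0.896734, PV = 2.331509
  t = 4.0000: CF_t = 2.600000, DF = 0.864739, PV = 2.248321
  t = 5.0000: CF_t = 2.600000, DF = 0.833885, PV = 2.168101
  t = 6.0000: CF_t = 2.600000, DF = 0.804132, PV = 2.090744
  t = 7.0000: CF_t = 102.600000, DF = 0.775441, PV = 79.560237
Price P = sum_t PV_t = 93.323919
Macaulay numerator sum_t t * PV_t:
  t * PV_t at t = 1.0000: 2.507232
  t * PV_t at t = 2.0000: 4.835549
  t * PV_t at t = 3.0000: 6.994527
  t * PV_t at t = 4.0000: 8.993284
  t * PV_t at t = 5.0000: 10.840506
  t * PV_t at t = 6.0000: 12.544463
  t * PV_t at t = 7.0000: 556.921656
Macaulay duration D = (sum_t t * PV_t) / P = 603.637218 / 93.323919 = 6.468194


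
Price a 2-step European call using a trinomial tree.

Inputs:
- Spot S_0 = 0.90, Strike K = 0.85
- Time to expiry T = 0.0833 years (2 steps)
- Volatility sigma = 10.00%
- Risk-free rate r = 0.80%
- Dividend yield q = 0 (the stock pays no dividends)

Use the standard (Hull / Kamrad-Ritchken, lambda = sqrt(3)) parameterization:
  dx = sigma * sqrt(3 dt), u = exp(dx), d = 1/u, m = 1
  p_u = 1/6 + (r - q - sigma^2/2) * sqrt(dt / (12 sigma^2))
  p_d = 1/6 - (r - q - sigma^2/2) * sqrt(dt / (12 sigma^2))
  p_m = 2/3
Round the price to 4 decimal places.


Answer: Price = V(0,0) = 0.0509

Derivation:
dt = T/N = 0.041650; dx = sigma*sqrt(3*dt) = 0.035348
u = exp(dx) = 1.035980; d = 1/u = 0.965269
p_u = 0.168434, p_m = 0.666667, p_d = 0.164899
Discount per step: exp(-r*dt) = 0.999667
Stock lattice S(k, j) with j the centered position index:
  k=0: S(0,+0) = 0.9000
  k=1: S(1,-1) = 0.8687; S(1,+0) = 0.9000; S(1,+1) = 0.9324
  k=2: S(2,-2) = 0.8386; S(2,-1) = 0.8687; S(2,+0) = 0.9000; S(2,+1) = 0.9324; S(2,+2) = 0.9659
Terminal payoffs V(N, j) = max(S_T - K, 0):
  V(2,-2) = 0.000000; V(2,-1) = 0.018742; V(2,+0) = 0.050000; V(2,+1) = 0.082382; V(2,+2) = 0.115930
Backward induction: V(k, j) = exp(-r*dt) * [p_u * V(k+1, j+1) + p_m * V(k+1, j) + p_d * V(k+1, j-1)]
  V(1,-1) = exp(-r*dt) * [p_u*0.050000 + p_m*0.018742 + p_d*0.000000] = 0.020910
  V(1,+0) = exp(-r*dt) * [p_u*0.082382 + p_m*0.050000 + p_d*0.018742] = 0.050283
  V(1,+1) = exp(-r*dt) * [p_u*0.115930 + p_m*0.082382 + p_d*0.050000] = 0.082666
  V(0,+0) = exp(-r*dt) * [p_u*0.082666 + p_m*0.050283 + p_d*0.020910] = 0.050877


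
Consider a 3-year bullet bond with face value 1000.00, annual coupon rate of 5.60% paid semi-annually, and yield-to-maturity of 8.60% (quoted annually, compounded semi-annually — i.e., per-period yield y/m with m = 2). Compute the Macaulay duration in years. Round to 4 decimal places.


Coupon per period c = face * coupon_rate / m = 28.000000
Periods per year m = 2; per-period yield y/m = 0.043000
Number of cashflows N = 6
Cashflows (t years, CF_t, discount factor 1/(1+y/m)^(m*t), PV):
  t = 0.5000: CF_t = 28.000000, DF = 0.958773, PV = 26.845638
  t = 1.0000: CF_t = 28.000000, DF = 0.919245, PV = 25.738866
  t = 1.5000: CF_t = 28.000000, DF = 0.881347, PV = 24.677724
  t = 2.0000: CF_t = 28.000000, DF = 0.845012, PV = 23.660330
  t = 2.5000: CF_t = 28.000000, DF = 0.810174, PV = 22.684880
  t = 3.0000: CF_t = 1028.000000, DF = 0.776773, PV = 798.522695
Price P = sum_t PV_t = 922.130134
Macaulay numerator sum_t t * PV_t:
  t * PV_t at t = 0.5000: 13.422819
  t * PV_t at t = 1.0000: 25.738866
  t * PV_t at t = 1.5000: 37.016586
  t * PV_t at t = 2.0000: 47.320660
  t * PV_t at t = 2.5000: 56.712200
  t * PV_t at t = 3.0000: 2395.568086
Macaulay duration D = (sum_t t * PV_t) / P = 2575.779218 / 922.130134 = 2.793293

Answer: Macaulay duration = 2.7933 years


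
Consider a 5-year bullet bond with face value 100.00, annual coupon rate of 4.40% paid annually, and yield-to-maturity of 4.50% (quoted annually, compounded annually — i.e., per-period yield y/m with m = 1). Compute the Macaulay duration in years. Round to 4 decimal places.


Answer: Macaulay duration = 4.5949 years

Derivation:
Coupon per period c = face * coupon_rate / m = 4.400000
Periods per year m = 1; per-period yield y/m = 0.045000
Number of cashflows N = 5
Cashflows (t years, CF_t, discount factor 1/(1+y/m)^(m*t), PV):
  t = 1.0000: CF_t = 4.400000, DF = 0.956938, PV = 4.210526
  t = 2.0000: CF_t = 4.400000, DF = 0.915730, PV = 4.029212
  t = 3.0000: CF_t = 4.400000, DF = 0.876297, PV = 3.855705
  t = 4.0000: CF_t = 4.400000, DF = 0.838561, PV = 3.689670
  t = 5.0000: CF_t = 104.400000, DF = 0.802451, PV = 83.775889
Price P = sum_t PV_t = 99.561002
Macaulay numerator sum_t t * PV_t:
  t * PV_t at t = 1.0000: 4.210526
  t * PV_t at t = 2.0000: 8.058424
  t * PV_t at t = 3.0000: 11.567115
  t * PV_t at t = 4.0000: 14.758680
  t * PV_t at t = 5.0000: 418.879446
Macaulay duration D = (sum_t t * PV_t) / P = 457.474191 / 99.561002 = 4.594913


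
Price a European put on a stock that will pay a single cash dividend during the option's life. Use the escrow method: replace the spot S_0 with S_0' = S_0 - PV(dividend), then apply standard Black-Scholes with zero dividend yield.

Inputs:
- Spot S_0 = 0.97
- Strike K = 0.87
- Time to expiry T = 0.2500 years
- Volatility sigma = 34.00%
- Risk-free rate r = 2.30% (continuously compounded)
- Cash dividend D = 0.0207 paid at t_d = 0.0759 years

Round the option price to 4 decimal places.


Answer: Price = 0.0282

Derivation:
PV(D) = D * exp(-r * t_d) = 0.0207 * 0.99825582 = 0.02066390
S_0' = S_0 - PV(D) = 0.9700 - 0.02066390 = 0.94933610
d1 = (ln(S_0'/K) + (r + sigma^2/2)*T) / (sigma*sqrt(T)) = 0.63217465
d2 = d1 - sigma*sqrt(T) = 0.46217465
exp(-rT) = 0.99426650
N(-d1) = 0.26363638; N(-d2) = 0.32197804
P = K * exp(-rT) * N(-d2) - S_0' * N(-d1) = 0.8700 * 0.99426650 * 0.32197804 - 0.94933610 * 0.26363638 = 0.0282


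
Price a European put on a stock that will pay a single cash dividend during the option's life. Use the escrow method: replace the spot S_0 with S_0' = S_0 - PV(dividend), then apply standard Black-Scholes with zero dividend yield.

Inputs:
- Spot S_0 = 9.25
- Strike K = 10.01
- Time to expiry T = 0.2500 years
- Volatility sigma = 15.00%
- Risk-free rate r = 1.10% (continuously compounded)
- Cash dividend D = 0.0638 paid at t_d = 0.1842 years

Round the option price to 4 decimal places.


Answer: Price = 0.8446

Derivation:
PV(D) = D * exp(-r * t_d) = 0.0638 * 0.99797585 = 0.06367086
S_0' = S_0 - PV(D) = 9.2500 - 0.06367086 = 9.18632914
d1 = (ln(S_0'/K) + (r + sigma^2/2)*T) / (sigma*sqrt(T)) = -1.07074237
d2 = d1 - sigma*sqrt(T) = -1.14574237
exp(-rT) = 0.99725378
N(-d1) = 0.85785736; N(-d2) = 0.87404912
P = K * exp(-rT) * N(-d2) - S_0' * N(-d1) = 10.0100 * 0.99725378 * 0.87404912 - 9.18632914 * 0.85785736 = 0.8446
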